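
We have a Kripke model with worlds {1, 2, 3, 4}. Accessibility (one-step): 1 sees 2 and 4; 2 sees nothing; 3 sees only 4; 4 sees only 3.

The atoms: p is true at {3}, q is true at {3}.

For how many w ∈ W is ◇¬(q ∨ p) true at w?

2

1: successors {2, 4}; ¬(q ∨ p) there: 2:T, 4:T. ✓
2: no successors, so ◇¬(q ∨ p) fails. ✗
3: successors {4}; ¬(q ∨ p) there: 4:T. ✓
4: successors {3}; ¬(q ∨ p) there: 3:F. ✗
Satisfying worlds: {1, 3}.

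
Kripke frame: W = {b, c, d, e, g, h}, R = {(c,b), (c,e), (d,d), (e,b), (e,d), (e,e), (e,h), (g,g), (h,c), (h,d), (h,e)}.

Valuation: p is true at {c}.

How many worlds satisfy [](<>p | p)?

1

b: no successors, so [](<>p | p) holds vacuously. ✓
c: successors {b, e}; <>p | p there: b:F, e:F. ✗
d: successors {d}; <>p | p there: d:F. ✗
e: successors {b, d, e, h}; <>p | p there: b:F, d:F, e:F, h:T. ✗
g: successors {g}; <>p | p there: g:F. ✗
h: successors {c, d, e}; <>p | p there: c:T, d:F, e:F. ✗
Satisfying worlds: {b}.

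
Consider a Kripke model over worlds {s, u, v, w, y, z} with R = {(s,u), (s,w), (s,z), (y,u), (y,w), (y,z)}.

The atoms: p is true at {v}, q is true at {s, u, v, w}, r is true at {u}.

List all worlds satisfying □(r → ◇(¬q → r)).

{u, v, w, z}

s: successors {u, w, z}; r → ◇(¬q → r) there: u:F, w:T, z:T. ✗
u: no successors, so □(r → ◇(¬q → r)) holds vacuously. ✓
v: no successors, so □(r → ◇(¬q → r)) holds vacuously. ✓
w: no successors, so □(r → ◇(¬q → r)) holds vacuously. ✓
y: successors {u, w, z}; r → ◇(¬q → r) there: u:F, w:T, z:T. ✗
z: no successors, so □(r → ◇(¬q → r)) holds vacuously. ✓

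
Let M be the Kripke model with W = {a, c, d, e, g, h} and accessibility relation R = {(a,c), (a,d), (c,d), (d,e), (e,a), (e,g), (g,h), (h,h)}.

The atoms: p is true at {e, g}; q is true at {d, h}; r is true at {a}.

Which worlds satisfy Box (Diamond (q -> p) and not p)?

{c}

a: successors {c, d}; Diamond (q -> p) and not p there: c:F, d:T. ✗
c: successors {d}; Diamond (q -> p) and not p there: d:T. ✓
d: successors {e}; Diamond (q -> p) and not p there: e:F. ✗
e: successors {a, g}; Diamond (q -> p) and not p there: a:T, g:F. ✗
g: successors {h}; Diamond (q -> p) and not p there: h:F. ✗
h: successors {h}; Diamond (q -> p) and not p there: h:F. ✗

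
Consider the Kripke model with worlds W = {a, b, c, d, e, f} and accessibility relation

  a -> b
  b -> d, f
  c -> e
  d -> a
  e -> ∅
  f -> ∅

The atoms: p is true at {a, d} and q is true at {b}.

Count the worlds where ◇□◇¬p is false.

a: successors {b}; □◇¬p there: b:F. ✗
b: successors {d, f}; □◇¬p there: d:T, f:T. ✓
c: successors {e}; □◇¬p there: e:T. ✓
d: successors {a}; □◇¬p there: a:T. ✓
e: no successors, so ◇□◇¬p fails. ✗
f: no successors, so ◇□◇¬p fails. ✗
Satisfying worlds: {b, c, d}.
So ◇□◇¬p fails at the other 3 worlds.

3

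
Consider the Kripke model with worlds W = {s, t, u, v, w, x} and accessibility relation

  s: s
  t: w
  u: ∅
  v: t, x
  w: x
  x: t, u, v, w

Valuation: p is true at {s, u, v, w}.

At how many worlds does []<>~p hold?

3

s: successors {s}; <>~p there: s:F. ✗
t: successors {w}; <>~p there: w:T. ✓
u: no successors, so []<>~p holds vacuously. ✓
v: successors {t, x}; <>~p there: t:F, x:T. ✗
w: successors {x}; <>~p there: x:T. ✓
x: successors {t, u, v, w}; <>~p there: t:F, u:F, v:T, w:T. ✗
Satisfying worlds: {t, u, w}.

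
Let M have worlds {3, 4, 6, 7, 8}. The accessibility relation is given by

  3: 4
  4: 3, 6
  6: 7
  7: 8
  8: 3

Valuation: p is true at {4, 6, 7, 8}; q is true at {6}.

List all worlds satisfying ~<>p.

3: <>p is T. ✗
4: <>p is T. ✗
6: <>p is T. ✗
7: <>p is T. ✗
8: <>p is F. ✓

{8}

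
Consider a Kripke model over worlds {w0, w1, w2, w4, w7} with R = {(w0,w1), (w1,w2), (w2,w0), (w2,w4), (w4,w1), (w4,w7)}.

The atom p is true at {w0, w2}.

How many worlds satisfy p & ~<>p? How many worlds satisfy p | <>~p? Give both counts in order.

1 and 3

For p & ~<>p:
w0: p is T, ~<>p is T. ✓
w1: p is F, ~<>p is F. ✗
w2: p is T, ~<>p is F. ✗
w4: p is F, ~<>p is T. ✗
w7: p is F, ~<>p is T. ✗
— 1 world.
For p | <>~p:
w0: p is T, <>~p is T. ✓
w1: p is F, <>~p is F. ✗
w2: p is T, <>~p is T. ✓
w4: p is F, <>~p is T. ✓
w7: p is F, <>~p is F. ✗
— 3 worlds.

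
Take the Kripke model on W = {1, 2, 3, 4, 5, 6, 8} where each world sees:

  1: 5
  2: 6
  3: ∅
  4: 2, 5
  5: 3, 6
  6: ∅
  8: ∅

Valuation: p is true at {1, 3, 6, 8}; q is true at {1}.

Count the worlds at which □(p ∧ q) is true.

1: successors {5}; p ∧ q there: 5:F. ✗
2: successors {6}; p ∧ q there: 6:F. ✗
3: no successors, so □(p ∧ q) holds vacuously. ✓
4: successors {2, 5}; p ∧ q there: 2:F, 5:F. ✗
5: successors {3, 6}; p ∧ q there: 3:F, 6:F. ✗
6: no successors, so □(p ∧ q) holds vacuously. ✓
8: no successors, so □(p ∧ q) holds vacuously. ✓
Satisfying worlds: {3, 6, 8}.

3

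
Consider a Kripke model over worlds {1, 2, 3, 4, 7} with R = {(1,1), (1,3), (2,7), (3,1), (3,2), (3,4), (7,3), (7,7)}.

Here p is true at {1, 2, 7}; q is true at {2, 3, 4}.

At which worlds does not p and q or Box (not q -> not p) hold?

{3, 4}

1: not p and q is F, Box (not q -> not p) is F. ✗
2: not p and q is F, Box (not q -> not p) is F. ✗
3: not p and q is T, Box (not q -> not p) is F. ✓
4: not p and q is T, Box (not q -> not p) is T. ✓
7: not p and q is F, Box (not q -> not p) is F. ✗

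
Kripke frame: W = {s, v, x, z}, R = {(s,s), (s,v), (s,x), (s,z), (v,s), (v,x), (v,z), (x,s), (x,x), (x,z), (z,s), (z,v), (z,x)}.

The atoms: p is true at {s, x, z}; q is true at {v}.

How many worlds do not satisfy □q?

s: successors {s, v, x, z}; q there: s:F, v:T, x:F, z:F. ✗
v: successors {s, x, z}; q there: s:F, x:F, z:F. ✗
x: successors {s, x, z}; q there: s:F, x:F, z:F. ✗
z: successors {s, v, x}; q there: s:F, v:T, x:F. ✗
Satisfying worlds: ∅.
So □q fails at the other 4 worlds.

4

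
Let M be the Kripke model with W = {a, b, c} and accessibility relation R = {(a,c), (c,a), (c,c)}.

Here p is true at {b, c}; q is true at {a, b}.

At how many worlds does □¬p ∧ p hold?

1

a: □¬p is F, p is F. ✗
b: □¬p is T, p is T. ✓
c: □¬p is F, p is T. ✗
Satisfying worlds: {b}.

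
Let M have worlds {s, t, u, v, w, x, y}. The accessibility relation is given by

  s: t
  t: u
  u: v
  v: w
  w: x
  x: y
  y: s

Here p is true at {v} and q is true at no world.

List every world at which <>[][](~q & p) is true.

s: successors {t}; [][](~q & p) there: t:T. ✓
t: successors {u}; [][](~q & p) there: u:F. ✗
u: successors {v}; [][](~q & p) there: v:F. ✗
v: successors {w}; [][](~q & p) there: w:F. ✗
w: successors {x}; [][](~q & p) there: x:F. ✗
x: successors {y}; [][](~q & p) there: y:F. ✗
y: successors {s}; [][](~q & p) there: s:F. ✗

{s}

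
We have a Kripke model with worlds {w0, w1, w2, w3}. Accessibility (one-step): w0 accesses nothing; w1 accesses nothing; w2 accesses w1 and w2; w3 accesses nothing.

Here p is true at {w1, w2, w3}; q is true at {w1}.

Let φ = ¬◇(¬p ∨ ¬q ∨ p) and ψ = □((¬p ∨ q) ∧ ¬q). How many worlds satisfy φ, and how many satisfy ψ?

For ¬◇(¬p ∨ ¬q ∨ p):
w0: ◇(¬p ∨ ¬q ∨ p) is F. ✓
w1: ◇(¬p ∨ ¬q ∨ p) is F. ✓
w2: ◇(¬p ∨ ¬q ∨ p) is T. ✗
w3: ◇(¬p ∨ ¬q ∨ p) is F. ✓
— 3 worlds.
For □((¬p ∨ q) ∧ ¬q):
w0: no successors, so □((¬p ∨ q) ∧ ¬q) holds vacuously. ✓
w1: no successors, so □((¬p ∨ q) ∧ ¬q) holds vacuously. ✓
w2: successors {w1, w2}; (¬p ∨ q) ∧ ¬q there: w1:F, w2:F. ✗
w3: no successors, so □((¬p ∨ q) ∧ ¬q) holds vacuously. ✓
— 3 worlds.

3 and 3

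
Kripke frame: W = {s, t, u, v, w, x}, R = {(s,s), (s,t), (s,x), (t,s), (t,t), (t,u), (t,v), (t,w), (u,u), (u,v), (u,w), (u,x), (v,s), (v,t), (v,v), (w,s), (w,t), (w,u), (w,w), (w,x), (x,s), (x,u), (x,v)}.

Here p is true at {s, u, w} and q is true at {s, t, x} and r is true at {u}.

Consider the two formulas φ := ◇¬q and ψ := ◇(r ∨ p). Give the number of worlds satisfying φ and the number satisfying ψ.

For ◇¬q:
s: successors {s, t, x}; ¬q there: s:F, t:F, x:F. ✗
t: successors {s, t, u, v, w}; ¬q there: s:F, t:F, u:T, v:T, w:T. ✓
u: successors {u, v, w, x}; ¬q there: u:T, v:T, w:T, x:F. ✓
v: successors {s, t, v}; ¬q there: s:F, t:F, v:T. ✓
w: successors {s, t, u, w, x}; ¬q there: s:F, t:F, u:T, w:T, x:F. ✓
x: successors {s, u, v}; ¬q there: s:F, u:T, v:T. ✓
— 5 worlds.
For ◇(r ∨ p):
s: successors {s, t, x}; r ∨ p there: s:T, t:F, x:F. ✓
t: successors {s, t, u, v, w}; r ∨ p there: s:T, t:F, u:T, v:F, w:T. ✓
u: successors {u, v, w, x}; r ∨ p there: u:T, v:F, w:T, x:F. ✓
v: successors {s, t, v}; r ∨ p there: s:T, t:F, v:F. ✓
w: successors {s, t, u, w, x}; r ∨ p there: s:T, t:F, u:T, w:T, x:F. ✓
x: successors {s, u, v}; r ∨ p there: s:T, u:T, v:F. ✓
— 6 worlds.

5 and 6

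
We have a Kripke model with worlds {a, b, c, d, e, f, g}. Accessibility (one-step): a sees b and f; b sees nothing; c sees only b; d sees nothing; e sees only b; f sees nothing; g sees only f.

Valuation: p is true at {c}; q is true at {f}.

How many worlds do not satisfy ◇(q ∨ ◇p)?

a: successors {b, f}; q ∨ ◇p there: b:F, f:T. ✓
b: no successors, so ◇(q ∨ ◇p) fails. ✗
c: successors {b}; q ∨ ◇p there: b:F. ✗
d: no successors, so ◇(q ∨ ◇p) fails. ✗
e: successors {b}; q ∨ ◇p there: b:F. ✗
f: no successors, so ◇(q ∨ ◇p) fails. ✗
g: successors {f}; q ∨ ◇p there: f:T. ✓
Satisfying worlds: {a, g}.
So ◇(q ∨ ◇p) fails at the other 5 worlds.

5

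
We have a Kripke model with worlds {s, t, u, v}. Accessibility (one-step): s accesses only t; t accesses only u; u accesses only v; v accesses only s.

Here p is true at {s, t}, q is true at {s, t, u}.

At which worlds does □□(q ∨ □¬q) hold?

s: successors {t}; □(q ∨ □¬q) there: t:T. ✓
t: successors {u}; □(q ∨ □¬q) there: u:F. ✗
u: successors {v}; □(q ∨ □¬q) there: v:T. ✓
v: successors {s}; □(q ∨ □¬q) there: s:T. ✓

{s, u, v}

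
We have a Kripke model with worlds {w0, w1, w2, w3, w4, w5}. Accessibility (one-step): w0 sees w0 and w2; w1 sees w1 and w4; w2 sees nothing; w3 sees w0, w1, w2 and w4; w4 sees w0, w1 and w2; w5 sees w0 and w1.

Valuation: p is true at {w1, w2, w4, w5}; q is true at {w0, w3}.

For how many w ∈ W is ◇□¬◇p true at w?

3

w0: successors {w0, w2}; □¬◇p there: w0:F, w2:T. ✓
w1: successors {w1, w4}; □¬◇p there: w1:F, w4:F. ✗
w2: no successors, so ◇□¬◇p fails. ✗
w3: successors {w0, w1, w2, w4}; □¬◇p there: w0:F, w1:F, w2:T, w4:F. ✓
w4: successors {w0, w1, w2}; □¬◇p there: w0:F, w1:F, w2:T. ✓
w5: successors {w0, w1}; □¬◇p there: w0:F, w1:F. ✗
Satisfying worlds: {w0, w3, w4}.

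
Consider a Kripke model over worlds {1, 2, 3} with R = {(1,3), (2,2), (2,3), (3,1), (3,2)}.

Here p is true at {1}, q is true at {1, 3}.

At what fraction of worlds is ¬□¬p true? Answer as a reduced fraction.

1: □¬p is T. ✗
2: □¬p is T. ✗
3: □¬p is F. ✓
That's 1 of 3 worlds, so 1/3.

1/3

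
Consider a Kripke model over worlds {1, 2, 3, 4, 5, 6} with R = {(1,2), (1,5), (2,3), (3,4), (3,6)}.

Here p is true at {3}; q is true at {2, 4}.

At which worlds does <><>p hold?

1: successors {2, 5}; <>p there: 2:T, 5:F. ✓
2: successors {3}; <>p there: 3:F. ✗
3: successors {4, 6}; <>p there: 4:F, 6:F. ✗
4: no successors, so <><>p fails. ✗
5: no successors, so <><>p fails. ✗
6: no successors, so <><>p fails. ✗

{1}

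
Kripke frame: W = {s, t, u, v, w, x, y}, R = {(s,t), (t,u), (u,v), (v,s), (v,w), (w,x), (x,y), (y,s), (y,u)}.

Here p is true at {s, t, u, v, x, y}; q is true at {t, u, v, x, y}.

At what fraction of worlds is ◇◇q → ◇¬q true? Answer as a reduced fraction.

3/7

s: ◇◇q is T, ◇¬q is F. ✗
t: ◇◇q is T, ◇¬q is F. ✗
u: ◇◇q is F, ◇¬q is F. ✓
v: ◇◇q is T, ◇¬q is T. ✓
w: ◇◇q is T, ◇¬q is F. ✗
x: ◇◇q is T, ◇¬q is F. ✗
y: ◇◇q is T, ◇¬q is T. ✓
That's 3 of 7 worlds, so 3/7.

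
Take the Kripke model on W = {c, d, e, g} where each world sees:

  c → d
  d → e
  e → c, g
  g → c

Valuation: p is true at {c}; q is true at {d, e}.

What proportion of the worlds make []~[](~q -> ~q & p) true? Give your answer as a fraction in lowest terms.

c: successors {d}; ~[](~q -> ~q & p) there: d:F. ✗
d: successors {e}; ~[](~q -> ~q & p) there: e:T. ✓
e: successors {c, g}; ~[](~q -> ~q & p) there: c:F, g:F. ✗
g: successors {c}; ~[](~q -> ~q & p) there: c:F. ✗
That's 1 of 4 worlds, so 1/4.

1/4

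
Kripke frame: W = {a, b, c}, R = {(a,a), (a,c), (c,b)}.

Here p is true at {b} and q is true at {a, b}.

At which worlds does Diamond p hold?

{c}

a: successors {a, c}; p there: a:F, c:F. ✗
b: no successors, so Diamond p fails. ✗
c: successors {b}; p there: b:T. ✓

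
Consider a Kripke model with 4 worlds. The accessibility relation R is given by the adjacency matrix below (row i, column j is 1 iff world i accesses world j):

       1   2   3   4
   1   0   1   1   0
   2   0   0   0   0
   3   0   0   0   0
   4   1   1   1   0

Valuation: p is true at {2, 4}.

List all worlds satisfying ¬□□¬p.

1: □□¬p is T. ✗
2: □□¬p is T. ✗
3: □□¬p is T. ✗
4: □□¬p is F. ✓

{4}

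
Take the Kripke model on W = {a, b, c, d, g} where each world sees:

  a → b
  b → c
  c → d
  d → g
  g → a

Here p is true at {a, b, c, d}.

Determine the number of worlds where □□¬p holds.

a: successors {b}; □¬p there: b:F. ✗
b: successors {c}; □¬p there: c:F. ✗
c: successors {d}; □¬p there: d:T. ✓
d: successors {g}; □¬p there: g:F. ✗
g: successors {a}; □¬p there: a:F. ✗
Satisfying worlds: {c}.

1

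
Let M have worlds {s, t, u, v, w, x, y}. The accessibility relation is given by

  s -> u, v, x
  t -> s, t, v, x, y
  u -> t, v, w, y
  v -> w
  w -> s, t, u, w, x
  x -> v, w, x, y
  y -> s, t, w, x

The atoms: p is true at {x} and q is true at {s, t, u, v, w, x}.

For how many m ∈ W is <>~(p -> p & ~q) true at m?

s: successors {u, v, x}; ~(p -> p & ~q) there: u:F, v:F, x:T. ✓
t: successors {s, t, v, x, y}; ~(p -> p & ~q) there: s:F, t:F, v:F, x:T, y:F. ✓
u: successors {t, v, w, y}; ~(p -> p & ~q) there: t:F, v:F, w:F, y:F. ✗
v: successors {w}; ~(p -> p & ~q) there: w:F. ✗
w: successors {s, t, u, w, x}; ~(p -> p & ~q) there: s:F, t:F, u:F, w:F, x:T. ✓
x: successors {v, w, x, y}; ~(p -> p & ~q) there: v:F, w:F, x:T, y:F. ✓
y: successors {s, t, w, x}; ~(p -> p & ~q) there: s:F, t:F, w:F, x:T. ✓
Satisfying worlds: {s, t, w, x, y}.

5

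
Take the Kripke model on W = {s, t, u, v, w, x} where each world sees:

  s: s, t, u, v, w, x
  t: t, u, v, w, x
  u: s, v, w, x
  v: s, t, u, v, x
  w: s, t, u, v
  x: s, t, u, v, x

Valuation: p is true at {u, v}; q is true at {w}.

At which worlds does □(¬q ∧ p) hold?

∅

s: successors {s, t, u, v, w, x}; ¬q ∧ p there: s:F, t:F, u:T, v:T, w:F, x:F. ✗
t: successors {t, u, v, w, x}; ¬q ∧ p there: t:F, u:T, v:T, w:F, x:F. ✗
u: successors {s, v, w, x}; ¬q ∧ p there: s:F, v:T, w:F, x:F. ✗
v: successors {s, t, u, v, x}; ¬q ∧ p there: s:F, t:F, u:T, v:T, x:F. ✗
w: successors {s, t, u, v}; ¬q ∧ p there: s:F, t:F, u:T, v:T. ✗
x: successors {s, t, u, v, x}; ¬q ∧ p there: s:F, t:F, u:T, v:T, x:F. ✗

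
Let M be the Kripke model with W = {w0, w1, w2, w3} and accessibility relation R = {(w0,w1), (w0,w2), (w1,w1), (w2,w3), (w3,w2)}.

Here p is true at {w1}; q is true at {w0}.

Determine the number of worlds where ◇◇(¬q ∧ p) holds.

w0: successors {w1, w2}; ◇(¬q ∧ p) there: w1:T, w2:F. ✓
w1: successors {w1}; ◇(¬q ∧ p) there: w1:T. ✓
w2: successors {w3}; ◇(¬q ∧ p) there: w3:F. ✗
w3: successors {w2}; ◇(¬q ∧ p) there: w2:F. ✗
Satisfying worlds: {w0, w1}.

2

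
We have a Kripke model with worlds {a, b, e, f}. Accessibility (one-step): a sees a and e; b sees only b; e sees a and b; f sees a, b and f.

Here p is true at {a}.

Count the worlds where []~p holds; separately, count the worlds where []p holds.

1 and 0

For []~p:
a: successors {a, e}; ~p there: a:F, e:T. ✗
b: successors {b}; ~p there: b:T. ✓
e: successors {a, b}; ~p there: a:F, b:T. ✗
f: successors {a, b, f}; ~p there: a:F, b:T, f:T. ✗
— 1 world.
For []p:
a: successors {a, e}; p there: a:T, e:F. ✗
b: successors {b}; p there: b:F. ✗
e: successors {a, b}; p there: a:T, b:F. ✗
f: successors {a, b, f}; p there: a:T, b:F, f:F. ✗
— 0 worlds.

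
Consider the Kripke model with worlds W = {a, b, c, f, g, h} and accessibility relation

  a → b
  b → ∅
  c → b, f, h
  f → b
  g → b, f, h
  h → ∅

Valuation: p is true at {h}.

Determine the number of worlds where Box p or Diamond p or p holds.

a: Box p or Diamond p is F, p is F. ✗
b: Box p or Diamond p is T, p is F. ✓
c: Box p or Diamond p is T, p is F. ✓
f: Box p or Diamond p is F, p is F. ✗
g: Box p or Diamond p is T, p is F. ✓
h: Box p or Diamond p is T, p is T. ✓
Satisfying worlds: {b, c, g, h}.

4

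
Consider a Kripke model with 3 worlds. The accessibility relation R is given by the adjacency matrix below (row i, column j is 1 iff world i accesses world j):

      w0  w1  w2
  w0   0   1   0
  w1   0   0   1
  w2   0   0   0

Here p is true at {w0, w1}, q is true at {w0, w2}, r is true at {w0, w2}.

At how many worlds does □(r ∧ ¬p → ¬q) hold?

2

w0: successors {w1}; r ∧ ¬p → ¬q there: w1:T. ✓
w1: successors {w2}; r ∧ ¬p → ¬q there: w2:F. ✗
w2: no successors, so □(r ∧ ¬p → ¬q) holds vacuously. ✓
Satisfying worlds: {w0, w2}.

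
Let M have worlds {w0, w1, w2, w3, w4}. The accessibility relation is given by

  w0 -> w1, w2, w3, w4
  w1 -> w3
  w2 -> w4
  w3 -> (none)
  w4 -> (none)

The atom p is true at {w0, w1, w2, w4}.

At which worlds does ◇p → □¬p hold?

w0: ◇p is T, □¬p is F. ✗
w1: ◇p is F, □¬p is T. ✓
w2: ◇p is T, □¬p is F. ✗
w3: ◇p is F, □¬p is T. ✓
w4: ◇p is F, □¬p is T. ✓

{w1, w3, w4}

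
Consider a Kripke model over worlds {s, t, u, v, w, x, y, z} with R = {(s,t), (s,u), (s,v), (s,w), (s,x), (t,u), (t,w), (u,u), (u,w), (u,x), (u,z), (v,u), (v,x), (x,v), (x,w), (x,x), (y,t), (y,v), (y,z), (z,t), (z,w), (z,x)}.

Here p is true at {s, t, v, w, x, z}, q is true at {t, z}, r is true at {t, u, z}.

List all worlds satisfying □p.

{w, x, y, z}

s: successors {t, u, v, w, x}; p there: t:T, u:F, v:T, w:T, x:T. ✗
t: successors {u, w}; p there: u:F, w:T. ✗
u: successors {u, w, x, z}; p there: u:F, w:T, x:T, z:T. ✗
v: successors {u, x}; p there: u:F, x:T. ✗
w: no successors, so □p holds vacuously. ✓
x: successors {v, w, x}; p there: v:T, w:T, x:T. ✓
y: successors {t, v, z}; p there: t:T, v:T, z:T. ✓
z: successors {t, w, x}; p there: t:T, w:T, x:T. ✓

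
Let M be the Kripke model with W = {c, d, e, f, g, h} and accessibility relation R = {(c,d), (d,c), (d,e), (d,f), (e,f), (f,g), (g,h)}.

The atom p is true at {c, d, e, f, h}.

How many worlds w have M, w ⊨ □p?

5

c: successors {d}; p there: d:T. ✓
d: successors {c, e, f}; p there: c:T, e:T, f:T. ✓
e: successors {f}; p there: f:T. ✓
f: successors {g}; p there: g:F. ✗
g: successors {h}; p there: h:T. ✓
h: no successors, so □p holds vacuously. ✓
Satisfying worlds: {c, d, e, g, h}.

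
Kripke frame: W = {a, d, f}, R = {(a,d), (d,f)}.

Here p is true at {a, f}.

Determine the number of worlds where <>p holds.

a: successors {d}; p there: d:F. ✗
d: successors {f}; p there: f:T. ✓
f: no successors, so <>p fails. ✗
Satisfying worlds: {d}.

1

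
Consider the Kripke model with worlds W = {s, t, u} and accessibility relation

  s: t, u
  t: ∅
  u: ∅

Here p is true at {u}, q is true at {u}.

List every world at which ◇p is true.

{s}

s: successors {t, u}; p there: t:F, u:T. ✓
t: no successors, so ◇p fails. ✗
u: no successors, so ◇p fails. ✗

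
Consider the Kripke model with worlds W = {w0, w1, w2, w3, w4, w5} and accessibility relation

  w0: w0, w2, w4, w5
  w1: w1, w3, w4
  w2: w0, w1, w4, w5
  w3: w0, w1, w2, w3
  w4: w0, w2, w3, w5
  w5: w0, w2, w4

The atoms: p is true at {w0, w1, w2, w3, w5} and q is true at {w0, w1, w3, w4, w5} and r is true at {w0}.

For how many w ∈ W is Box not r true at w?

1

w0: successors {w0, w2, w4, w5}; not r there: w0:F, w2:T, w4:T, w5:T. ✗
w1: successors {w1, w3, w4}; not r there: w1:T, w3:T, w4:T. ✓
w2: successors {w0, w1, w4, w5}; not r there: w0:F, w1:T, w4:T, w5:T. ✗
w3: successors {w0, w1, w2, w3}; not r there: w0:F, w1:T, w2:T, w3:T. ✗
w4: successors {w0, w2, w3, w5}; not r there: w0:F, w2:T, w3:T, w5:T. ✗
w5: successors {w0, w2, w4}; not r there: w0:F, w2:T, w4:T. ✗
Satisfying worlds: {w1}.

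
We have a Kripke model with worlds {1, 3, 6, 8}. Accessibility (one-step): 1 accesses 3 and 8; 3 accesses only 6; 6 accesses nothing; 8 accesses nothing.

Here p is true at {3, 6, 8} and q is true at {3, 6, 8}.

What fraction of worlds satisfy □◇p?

1: successors {3, 8}; ◇p there: 3:T, 8:F. ✗
3: successors {6}; ◇p there: 6:F. ✗
6: no successors, so □◇p holds vacuously. ✓
8: no successors, so □◇p holds vacuously. ✓
That's 2 of 4 worlds, so 2/4 = 1/2.

1/2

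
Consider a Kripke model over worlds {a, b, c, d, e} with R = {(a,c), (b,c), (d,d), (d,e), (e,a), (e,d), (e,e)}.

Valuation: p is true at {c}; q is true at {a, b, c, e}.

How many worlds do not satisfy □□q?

a: successors {c}; □q there: c:T. ✓
b: successors {c}; □q there: c:T. ✓
c: no successors, so □□q holds vacuously. ✓
d: successors {d, e}; □q there: d:F, e:F. ✗
e: successors {a, d, e}; □q there: a:T, d:F, e:F. ✗
Satisfying worlds: {a, b, c}.
So □□q fails at the other 2 worlds.

2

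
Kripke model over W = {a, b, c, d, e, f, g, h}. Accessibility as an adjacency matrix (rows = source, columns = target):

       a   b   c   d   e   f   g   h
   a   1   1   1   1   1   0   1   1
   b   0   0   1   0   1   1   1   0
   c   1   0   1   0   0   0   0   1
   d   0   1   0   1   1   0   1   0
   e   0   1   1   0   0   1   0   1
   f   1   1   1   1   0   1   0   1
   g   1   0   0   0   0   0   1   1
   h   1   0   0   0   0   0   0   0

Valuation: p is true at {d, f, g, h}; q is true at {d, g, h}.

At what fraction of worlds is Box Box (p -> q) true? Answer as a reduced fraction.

a: successors {a, b, c, d, e, g, h}; Box (p -> q) there: a:T, b:F, c:T, d:T, e:F, g:T, h:T. ✗
b: successors {c, e, f, g}; Box (p -> q) there: c:T, e:F, f:F, g:T. ✗
c: successors {a, c, h}; Box (p -> q) there: a:T, c:T, h:T. ✓
d: successors {b, d, e, g}; Box (p -> q) there: b:F, d:T, e:F, g:T. ✗
e: successors {b, c, f, h}; Box (p -> q) there: b:F, c:T, f:F, h:T. ✗
f: successors {a, b, c, d, f, h}; Box (p -> q) there: a:T, b:F, c:T, d:T, f:F, h:T. ✗
g: successors {a, g, h}; Box (p -> q) there: a:T, g:T, h:T. ✓
h: successors {a}; Box (p -> q) there: a:T. ✓
That's 3 of 8 worlds, so 3/8.

3/8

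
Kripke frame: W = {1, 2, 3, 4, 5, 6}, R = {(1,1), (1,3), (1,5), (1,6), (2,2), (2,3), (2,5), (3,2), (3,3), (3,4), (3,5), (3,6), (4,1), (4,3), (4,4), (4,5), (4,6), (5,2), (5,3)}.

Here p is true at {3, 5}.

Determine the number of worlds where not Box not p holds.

5

1: Box not p is F. ✓
2: Box not p is F. ✓
3: Box not p is F. ✓
4: Box not p is F. ✓
5: Box not p is F. ✓
6: Box not p is T. ✗
Satisfying worlds: {1, 2, 3, 4, 5}.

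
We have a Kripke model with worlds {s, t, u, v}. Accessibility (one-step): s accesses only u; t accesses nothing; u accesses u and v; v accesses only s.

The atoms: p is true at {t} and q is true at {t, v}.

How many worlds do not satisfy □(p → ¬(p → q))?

0

s: successors {u}; p → ¬(p → q) there: u:T. ✓
t: no successors, so □(p → ¬(p → q)) holds vacuously. ✓
u: successors {u, v}; p → ¬(p → q) there: u:T, v:T. ✓
v: successors {s}; p → ¬(p → q) there: s:T. ✓
Satisfying worlds: {s, t, u, v}.
So □(p → ¬(p → q)) fails at the other 0 worlds.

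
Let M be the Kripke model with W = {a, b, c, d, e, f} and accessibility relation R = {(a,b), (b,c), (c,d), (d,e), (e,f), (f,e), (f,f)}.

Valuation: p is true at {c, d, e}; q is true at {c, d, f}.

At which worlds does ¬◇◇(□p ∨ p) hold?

a: ◇◇(□p ∨ p) is T. ✗
b: ◇◇(□p ∨ p) is T. ✗
c: ◇◇(□p ∨ p) is T. ✗
d: ◇◇(□p ∨ p) is F. ✓
e: ◇◇(□p ∨ p) is T. ✗
f: ◇◇(□p ∨ p) is T. ✗

{d}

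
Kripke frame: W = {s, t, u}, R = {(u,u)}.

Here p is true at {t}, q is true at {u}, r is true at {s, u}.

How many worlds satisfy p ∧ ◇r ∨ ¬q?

2

s: p ∧ ◇r is F, ¬q is T. ✓
t: p ∧ ◇r is F, ¬q is T. ✓
u: p ∧ ◇r is F, ¬q is F. ✗
Satisfying worlds: {s, t}.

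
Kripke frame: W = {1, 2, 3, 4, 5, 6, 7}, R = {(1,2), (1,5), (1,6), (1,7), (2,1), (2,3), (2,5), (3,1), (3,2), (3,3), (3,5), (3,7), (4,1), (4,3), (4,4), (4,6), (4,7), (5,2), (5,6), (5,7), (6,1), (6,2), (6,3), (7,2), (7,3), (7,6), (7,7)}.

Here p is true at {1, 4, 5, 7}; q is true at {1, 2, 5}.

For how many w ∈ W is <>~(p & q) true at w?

7

1: successors {2, 5, 6, 7}; ~(p & q) there: 2:T, 5:F, 6:T, 7:T. ✓
2: successors {1, 3, 5}; ~(p & q) there: 1:F, 3:T, 5:F. ✓
3: successors {1, 2, 3, 5, 7}; ~(p & q) there: 1:F, 2:T, 3:T, 5:F, 7:T. ✓
4: successors {1, 3, 4, 6, 7}; ~(p & q) there: 1:F, 3:T, 4:T, 6:T, 7:T. ✓
5: successors {2, 6, 7}; ~(p & q) there: 2:T, 6:T, 7:T. ✓
6: successors {1, 2, 3}; ~(p & q) there: 1:F, 2:T, 3:T. ✓
7: successors {2, 3, 6, 7}; ~(p & q) there: 2:T, 3:T, 6:T, 7:T. ✓
Satisfying worlds: {1, 2, 3, 4, 5, 6, 7}.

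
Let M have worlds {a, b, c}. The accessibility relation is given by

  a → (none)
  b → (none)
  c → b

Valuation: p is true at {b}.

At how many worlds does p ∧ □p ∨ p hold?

a: p ∧ □p is F, p is F. ✗
b: p ∧ □p is T, p is T. ✓
c: p ∧ □p is F, p is F. ✗
Satisfying worlds: {b}.

1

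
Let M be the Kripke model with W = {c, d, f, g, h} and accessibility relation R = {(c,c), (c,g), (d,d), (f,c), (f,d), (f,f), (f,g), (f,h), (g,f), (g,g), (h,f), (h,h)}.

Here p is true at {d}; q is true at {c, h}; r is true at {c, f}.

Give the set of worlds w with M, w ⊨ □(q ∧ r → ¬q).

{d, g, h}

c: successors {c, g}; q ∧ r → ¬q there: c:F, g:T. ✗
d: successors {d}; q ∧ r → ¬q there: d:T. ✓
f: successors {c, d, f, g, h}; q ∧ r → ¬q there: c:F, d:T, f:T, g:T, h:T. ✗
g: successors {f, g}; q ∧ r → ¬q there: f:T, g:T. ✓
h: successors {f, h}; q ∧ r → ¬q there: f:T, h:T. ✓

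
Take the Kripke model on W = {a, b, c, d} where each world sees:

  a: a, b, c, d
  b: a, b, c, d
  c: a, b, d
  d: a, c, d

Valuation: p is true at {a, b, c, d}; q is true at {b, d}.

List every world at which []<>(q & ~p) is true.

a: successors {a, b, c, d}; <>(q & ~p) there: a:F, b:F, c:F, d:F. ✗
b: successors {a, b, c, d}; <>(q & ~p) there: a:F, b:F, c:F, d:F. ✗
c: successors {a, b, d}; <>(q & ~p) there: a:F, b:F, d:F. ✗
d: successors {a, c, d}; <>(q & ~p) there: a:F, c:F, d:F. ✗

∅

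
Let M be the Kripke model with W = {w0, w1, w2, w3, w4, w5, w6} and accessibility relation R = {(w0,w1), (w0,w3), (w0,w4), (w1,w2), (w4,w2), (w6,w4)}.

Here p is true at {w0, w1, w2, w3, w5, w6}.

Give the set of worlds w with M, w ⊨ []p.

{w1, w2, w3, w4, w5}

w0: successors {w1, w3, w4}; p there: w1:T, w3:T, w4:F. ✗
w1: successors {w2}; p there: w2:T. ✓
w2: no successors, so []p holds vacuously. ✓
w3: no successors, so []p holds vacuously. ✓
w4: successors {w2}; p there: w2:T. ✓
w5: no successors, so []p holds vacuously. ✓
w6: successors {w4}; p there: w4:F. ✗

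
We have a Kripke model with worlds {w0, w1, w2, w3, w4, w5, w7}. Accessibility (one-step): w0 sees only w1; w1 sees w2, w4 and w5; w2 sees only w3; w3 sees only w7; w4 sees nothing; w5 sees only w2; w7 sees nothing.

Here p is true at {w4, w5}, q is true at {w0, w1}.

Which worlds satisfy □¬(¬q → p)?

{w2, w3, w4, w5, w7}

w0: successors {w1}; ¬(¬q → p) there: w1:F. ✗
w1: successors {w2, w4, w5}; ¬(¬q → p) there: w2:T, w4:F, w5:F. ✗
w2: successors {w3}; ¬(¬q → p) there: w3:T. ✓
w3: successors {w7}; ¬(¬q → p) there: w7:T. ✓
w4: no successors, so □¬(¬q → p) holds vacuously. ✓
w5: successors {w2}; ¬(¬q → p) there: w2:T. ✓
w7: no successors, so □¬(¬q → p) holds vacuously. ✓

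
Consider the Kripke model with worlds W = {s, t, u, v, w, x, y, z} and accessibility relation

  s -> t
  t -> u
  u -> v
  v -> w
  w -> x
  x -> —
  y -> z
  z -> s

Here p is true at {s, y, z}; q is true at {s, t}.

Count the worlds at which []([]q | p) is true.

4

s: successors {t}; []q | p there: t:F. ✗
t: successors {u}; []q | p there: u:F. ✗
u: successors {v}; []q | p there: v:F. ✗
v: successors {w}; []q | p there: w:F. ✗
w: successors {x}; []q | p there: x:T. ✓
x: no successors, so []([]q | p) holds vacuously. ✓
y: successors {z}; []q | p there: z:T. ✓
z: successors {s}; []q | p there: s:T. ✓
Satisfying worlds: {w, x, y, z}.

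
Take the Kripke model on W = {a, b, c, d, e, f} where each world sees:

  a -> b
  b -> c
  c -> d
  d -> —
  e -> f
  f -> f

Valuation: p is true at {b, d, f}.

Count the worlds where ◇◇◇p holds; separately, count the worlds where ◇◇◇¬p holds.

3 and 0

For ◇◇◇p:
a: successors {b}; ◇◇p there: b:T. ✓
b: successors {c}; ◇◇p there: c:F. ✗
c: successors {d}; ◇◇p there: d:F. ✗
d: no successors, so ◇◇◇p fails. ✗
e: successors {f}; ◇◇p there: f:T. ✓
f: successors {f}; ◇◇p there: f:T. ✓
— 3 worlds.
For ◇◇◇¬p:
a: successors {b}; ◇◇¬p there: b:F. ✗
b: successors {c}; ◇◇¬p there: c:F. ✗
c: successors {d}; ◇◇¬p there: d:F. ✗
d: no successors, so ◇◇◇¬p fails. ✗
e: successors {f}; ◇◇¬p there: f:F. ✗
f: successors {f}; ◇◇¬p there: f:F. ✗
— 0 worlds.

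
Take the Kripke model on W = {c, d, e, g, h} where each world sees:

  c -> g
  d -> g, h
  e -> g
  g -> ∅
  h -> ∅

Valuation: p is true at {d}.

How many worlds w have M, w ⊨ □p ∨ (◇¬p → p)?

c: □p is F, ◇¬p → p is F. ✗
d: □p is F, ◇¬p → p is T. ✓
e: □p is F, ◇¬p → p is F. ✗
g: □p is T, ◇¬p → p is T. ✓
h: □p is T, ◇¬p → p is T. ✓
Satisfying worlds: {d, g, h}.

3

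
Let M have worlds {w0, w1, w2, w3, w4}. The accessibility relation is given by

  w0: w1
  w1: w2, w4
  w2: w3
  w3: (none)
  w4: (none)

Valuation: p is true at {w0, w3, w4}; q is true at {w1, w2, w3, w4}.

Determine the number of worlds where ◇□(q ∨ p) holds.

w0: successors {w1}; □(q ∨ p) there: w1:T. ✓
w1: successors {w2, w4}; □(q ∨ p) there: w2:T, w4:T. ✓
w2: successors {w3}; □(q ∨ p) there: w3:T. ✓
w3: no successors, so ◇□(q ∨ p) fails. ✗
w4: no successors, so ◇□(q ∨ p) fails. ✗
Satisfying worlds: {w0, w1, w2}.

3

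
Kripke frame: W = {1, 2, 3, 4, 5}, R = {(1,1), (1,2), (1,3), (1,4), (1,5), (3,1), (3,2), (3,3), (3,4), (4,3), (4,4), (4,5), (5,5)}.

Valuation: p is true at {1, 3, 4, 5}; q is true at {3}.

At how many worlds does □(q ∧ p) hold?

1

1: successors {1, 2, 3, 4, 5}; q ∧ p there: 1:F, 2:F, 3:T, 4:F, 5:F. ✗
2: no successors, so □(q ∧ p) holds vacuously. ✓
3: successors {1, 2, 3, 4}; q ∧ p there: 1:F, 2:F, 3:T, 4:F. ✗
4: successors {3, 4, 5}; q ∧ p there: 3:T, 4:F, 5:F. ✗
5: successors {5}; q ∧ p there: 5:F. ✗
Satisfying worlds: {2}.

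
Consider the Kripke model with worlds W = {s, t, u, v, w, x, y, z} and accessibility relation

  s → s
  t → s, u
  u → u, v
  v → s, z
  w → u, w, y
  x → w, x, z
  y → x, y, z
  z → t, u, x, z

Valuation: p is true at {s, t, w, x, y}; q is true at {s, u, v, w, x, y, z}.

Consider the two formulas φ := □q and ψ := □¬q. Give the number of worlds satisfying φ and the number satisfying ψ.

For □q:
s: successors {s}; q there: s:T. ✓
t: successors {s, u}; q there: s:T, u:T. ✓
u: successors {u, v}; q there: u:T, v:T. ✓
v: successors {s, z}; q there: s:T, z:T. ✓
w: successors {u, w, y}; q there: u:T, w:T, y:T. ✓
x: successors {w, x, z}; q there: w:T, x:T, z:T. ✓
y: successors {x, y, z}; q there: x:T, y:T, z:T. ✓
z: successors {t, u, x, z}; q there: t:F, u:T, x:T, z:T. ✗
— 7 worlds.
For □¬q:
s: successors {s}; ¬q there: s:F. ✗
t: successors {s, u}; ¬q there: s:F, u:F. ✗
u: successors {u, v}; ¬q there: u:F, v:F. ✗
v: successors {s, z}; ¬q there: s:F, z:F. ✗
w: successors {u, w, y}; ¬q there: u:F, w:F, y:F. ✗
x: successors {w, x, z}; ¬q there: w:F, x:F, z:F. ✗
y: successors {x, y, z}; ¬q there: x:F, y:F, z:F. ✗
z: successors {t, u, x, z}; ¬q there: t:T, u:F, x:F, z:F. ✗
— 0 worlds.

7 and 0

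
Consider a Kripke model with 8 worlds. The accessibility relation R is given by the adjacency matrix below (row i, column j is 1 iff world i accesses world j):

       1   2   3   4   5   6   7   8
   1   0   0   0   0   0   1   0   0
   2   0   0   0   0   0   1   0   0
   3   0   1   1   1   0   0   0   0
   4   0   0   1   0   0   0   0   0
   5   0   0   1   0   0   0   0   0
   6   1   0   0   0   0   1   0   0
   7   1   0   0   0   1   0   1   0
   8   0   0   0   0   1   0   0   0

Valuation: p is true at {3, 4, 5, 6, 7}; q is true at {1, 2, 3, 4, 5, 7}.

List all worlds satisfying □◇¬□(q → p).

1: successors {6}; ◇¬□(q → p) there: 6:T. ✓
2: successors {6}; ◇¬□(q → p) there: 6:T. ✓
3: successors {2, 3, 4}; ◇¬□(q → p) there: 2:T, 3:T, 4:T. ✓
4: successors {3}; ◇¬□(q → p) there: 3:T. ✓
5: successors {3}; ◇¬□(q → p) there: 3:T. ✓
6: successors {1, 6}; ◇¬□(q → p) there: 1:T, 6:T. ✓
7: successors {1, 5, 7}; ◇¬□(q → p) there: 1:T, 5:T, 7:T. ✓
8: successors {5}; ◇¬□(q → p) there: 5:T. ✓

{1, 2, 3, 4, 5, 6, 7, 8}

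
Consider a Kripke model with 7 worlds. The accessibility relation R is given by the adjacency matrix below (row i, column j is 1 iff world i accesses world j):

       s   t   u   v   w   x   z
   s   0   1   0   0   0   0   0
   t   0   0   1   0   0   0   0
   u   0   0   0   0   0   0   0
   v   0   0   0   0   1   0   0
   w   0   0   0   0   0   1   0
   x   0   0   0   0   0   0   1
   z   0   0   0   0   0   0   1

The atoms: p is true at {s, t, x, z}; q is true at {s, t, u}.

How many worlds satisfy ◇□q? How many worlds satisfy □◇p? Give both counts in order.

2 and 5

For ◇□q:
s: successors {t}; □q there: t:T. ✓
t: successors {u}; □q there: u:T. ✓
u: no successors, so ◇□q fails. ✗
v: successors {w}; □q there: w:F. ✗
w: successors {x}; □q there: x:F. ✗
x: successors {z}; □q there: z:F. ✗
z: successors {z}; □q there: z:F. ✗
— 2 worlds.
For □◇p:
s: successors {t}; ◇p there: t:F. ✗
t: successors {u}; ◇p there: u:F. ✗
u: no successors, so □◇p holds vacuously. ✓
v: successors {w}; ◇p there: w:T. ✓
w: successors {x}; ◇p there: x:T. ✓
x: successors {z}; ◇p there: z:T. ✓
z: successors {z}; ◇p there: z:T. ✓
— 5 worlds.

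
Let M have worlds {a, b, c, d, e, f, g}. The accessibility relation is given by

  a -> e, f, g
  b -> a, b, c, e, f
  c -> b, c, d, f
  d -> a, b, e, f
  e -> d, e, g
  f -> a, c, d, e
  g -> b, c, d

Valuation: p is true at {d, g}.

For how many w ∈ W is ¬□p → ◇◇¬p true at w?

a: ¬□p is T, ◇◇¬p is T. ✓
b: ¬□p is T, ◇◇¬p is T. ✓
c: ¬□p is T, ◇◇¬p is T. ✓
d: ¬□p is T, ◇◇¬p is T. ✓
e: ¬□p is T, ◇◇¬p is T. ✓
f: ¬□p is T, ◇◇¬p is T. ✓
g: ¬□p is T, ◇◇¬p is T. ✓
Satisfying worlds: {a, b, c, d, e, f, g}.

7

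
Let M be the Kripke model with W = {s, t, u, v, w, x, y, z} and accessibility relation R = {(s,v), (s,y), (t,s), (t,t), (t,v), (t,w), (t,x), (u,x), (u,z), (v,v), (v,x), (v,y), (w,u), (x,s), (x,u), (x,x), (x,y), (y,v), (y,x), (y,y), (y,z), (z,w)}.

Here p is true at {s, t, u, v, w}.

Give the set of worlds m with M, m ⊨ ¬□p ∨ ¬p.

{s, t, u, v, x, y, z}

s: ¬□p is T, ¬p is F. ✓
t: ¬□p is T, ¬p is F. ✓
u: ¬□p is T, ¬p is F. ✓
v: ¬□p is T, ¬p is F. ✓
w: ¬□p is F, ¬p is F. ✗
x: ¬□p is T, ¬p is T. ✓
y: ¬□p is T, ¬p is T. ✓
z: ¬□p is F, ¬p is T. ✓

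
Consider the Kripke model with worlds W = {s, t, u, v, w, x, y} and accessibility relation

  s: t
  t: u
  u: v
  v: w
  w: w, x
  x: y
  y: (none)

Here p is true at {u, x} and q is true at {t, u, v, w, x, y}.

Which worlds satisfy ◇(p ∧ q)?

{t, w}

s: successors {t}; p ∧ q there: t:F. ✗
t: successors {u}; p ∧ q there: u:T. ✓
u: successors {v}; p ∧ q there: v:F. ✗
v: successors {w}; p ∧ q there: w:F. ✗
w: successors {w, x}; p ∧ q there: w:F, x:T. ✓
x: successors {y}; p ∧ q there: y:F. ✗
y: no successors, so ◇(p ∧ q) fails. ✗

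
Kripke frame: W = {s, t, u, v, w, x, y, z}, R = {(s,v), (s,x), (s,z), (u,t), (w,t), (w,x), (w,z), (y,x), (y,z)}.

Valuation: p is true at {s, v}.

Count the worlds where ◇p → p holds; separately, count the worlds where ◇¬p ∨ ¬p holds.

8 and 7

For ◇p → p:
s: ◇p is T, p is T. ✓
t: ◇p is F, p is F. ✓
u: ◇p is F, p is F. ✓
v: ◇p is F, p is T. ✓
w: ◇p is F, p is F. ✓
x: ◇p is F, p is F. ✓
y: ◇p is F, p is F. ✓
z: ◇p is F, p is F. ✓
— 8 worlds.
For ◇¬p ∨ ¬p:
s: ◇¬p is T, ¬p is F. ✓
t: ◇¬p is F, ¬p is T. ✓
u: ◇¬p is T, ¬p is T. ✓
v: ◇¬p is F, ¬p is F. ✗
w: ◇¬p is T, ¬p is T. ✓
x: ◇¬p is F, ¬p is T. ✓
y: ◇¬p is T, ¬p is T. ✓
z: ◇¬p is F, ¬p is T. ✓
— 7 worlds.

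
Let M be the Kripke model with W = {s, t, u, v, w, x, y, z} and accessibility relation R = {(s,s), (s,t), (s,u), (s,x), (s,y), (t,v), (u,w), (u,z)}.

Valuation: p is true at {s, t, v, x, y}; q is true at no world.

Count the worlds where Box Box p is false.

s: successors {s, t, u, x, y}; Box p there: s:F, t:T, u:F, x:T, y:T. ✗
t: successors {v}; Box p there: v:T. ✓
u: successors {w, z}; Box p there: w:T, z:T. ✓
v: no successors, so Box Box p holds vacuously. ✓
w: no successors, so Box Box p holds vacuously. ✓
x: no successors, so Box Box p holds vacuously. ✓
y: no successors, so Box Box p holds vacuously. ✓
z: no successors, so Box Box p holds vacuously. ✓
Satisfying worlds: {t, u, v, w, x, y, z}.
So Box Box p fails at the other 1 world.

1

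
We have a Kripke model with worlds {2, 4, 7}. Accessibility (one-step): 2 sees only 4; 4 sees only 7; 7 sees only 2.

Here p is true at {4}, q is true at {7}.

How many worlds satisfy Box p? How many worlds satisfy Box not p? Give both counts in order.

1 and 2

For Box p:
2: successors {4}; p there: 4:T. ✓
4: successors {7}; p there: 7:F. ✗
7: successors {2}; p there: 2:F. ✗
— 1 world.
For Box not p:
2: successors {4}; not p there: 4:F. ✗
4: successors {7}; not p there: 7:T. ✓
7: successors {2}; not p there: 2:T. ✓
— 2 worlds.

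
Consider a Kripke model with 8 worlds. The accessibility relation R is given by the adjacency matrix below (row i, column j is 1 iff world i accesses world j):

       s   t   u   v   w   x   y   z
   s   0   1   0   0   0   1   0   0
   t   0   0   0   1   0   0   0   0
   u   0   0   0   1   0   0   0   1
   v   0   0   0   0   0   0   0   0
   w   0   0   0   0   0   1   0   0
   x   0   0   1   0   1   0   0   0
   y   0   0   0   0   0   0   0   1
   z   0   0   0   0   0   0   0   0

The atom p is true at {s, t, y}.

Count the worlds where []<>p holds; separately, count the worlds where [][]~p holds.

For []<>p:
s: successors {t, x}; <>p there: t:F, x:F. ✗
t: successors {v}; <>p there: v:F. ✗
u: successors {v, z}; <>p there: v:F, z:F. ✗
v: no successors, so []<>p holds vacuously. ✓
w: successors {x}; <>p there: x:F. ✗
x: successors {u, w}; <>p there: u:F, w:F. ✗
y: successors {z}; <>p there: z:F. ✗
z: no successors, so []<>p holds vacuously. ✓
— 2 worlds.
For [][]~p:
s: successors {t, x}; []~p there: t:T, x:T. ✓
t: successors {v}; []~p there: v:T. ✓
u: successors {v, z}; []~p there: v:T, z:T. ✓
v: no successors, so [][]~p holds vacuously. ✓
w: successors {x}; []~p there: x:T. ✓
x: successors {u, w}; []~p there: u:T, w:T. ✓
y: successors {z}; []~p there: z:T. ✓
z: no successors, so [][]~p holds vacuously. ✓
— 8 worlds.

2 and 8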